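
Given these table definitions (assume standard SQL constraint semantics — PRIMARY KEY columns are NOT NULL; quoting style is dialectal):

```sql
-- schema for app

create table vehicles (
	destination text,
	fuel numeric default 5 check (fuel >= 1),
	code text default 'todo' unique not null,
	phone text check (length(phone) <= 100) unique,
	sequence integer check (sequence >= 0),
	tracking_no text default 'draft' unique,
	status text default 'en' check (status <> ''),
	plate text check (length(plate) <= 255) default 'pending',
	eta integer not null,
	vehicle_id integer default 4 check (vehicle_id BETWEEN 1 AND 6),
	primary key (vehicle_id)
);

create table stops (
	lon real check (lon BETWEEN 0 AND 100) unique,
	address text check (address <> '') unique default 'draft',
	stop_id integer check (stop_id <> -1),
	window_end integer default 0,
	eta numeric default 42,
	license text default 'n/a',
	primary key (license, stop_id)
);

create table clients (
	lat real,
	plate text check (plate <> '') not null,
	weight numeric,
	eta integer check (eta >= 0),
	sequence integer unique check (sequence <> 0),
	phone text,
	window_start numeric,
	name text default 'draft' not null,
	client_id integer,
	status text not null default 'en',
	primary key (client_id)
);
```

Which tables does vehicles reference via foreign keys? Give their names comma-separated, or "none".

No column in vehicles has a REFERENCES clause.

none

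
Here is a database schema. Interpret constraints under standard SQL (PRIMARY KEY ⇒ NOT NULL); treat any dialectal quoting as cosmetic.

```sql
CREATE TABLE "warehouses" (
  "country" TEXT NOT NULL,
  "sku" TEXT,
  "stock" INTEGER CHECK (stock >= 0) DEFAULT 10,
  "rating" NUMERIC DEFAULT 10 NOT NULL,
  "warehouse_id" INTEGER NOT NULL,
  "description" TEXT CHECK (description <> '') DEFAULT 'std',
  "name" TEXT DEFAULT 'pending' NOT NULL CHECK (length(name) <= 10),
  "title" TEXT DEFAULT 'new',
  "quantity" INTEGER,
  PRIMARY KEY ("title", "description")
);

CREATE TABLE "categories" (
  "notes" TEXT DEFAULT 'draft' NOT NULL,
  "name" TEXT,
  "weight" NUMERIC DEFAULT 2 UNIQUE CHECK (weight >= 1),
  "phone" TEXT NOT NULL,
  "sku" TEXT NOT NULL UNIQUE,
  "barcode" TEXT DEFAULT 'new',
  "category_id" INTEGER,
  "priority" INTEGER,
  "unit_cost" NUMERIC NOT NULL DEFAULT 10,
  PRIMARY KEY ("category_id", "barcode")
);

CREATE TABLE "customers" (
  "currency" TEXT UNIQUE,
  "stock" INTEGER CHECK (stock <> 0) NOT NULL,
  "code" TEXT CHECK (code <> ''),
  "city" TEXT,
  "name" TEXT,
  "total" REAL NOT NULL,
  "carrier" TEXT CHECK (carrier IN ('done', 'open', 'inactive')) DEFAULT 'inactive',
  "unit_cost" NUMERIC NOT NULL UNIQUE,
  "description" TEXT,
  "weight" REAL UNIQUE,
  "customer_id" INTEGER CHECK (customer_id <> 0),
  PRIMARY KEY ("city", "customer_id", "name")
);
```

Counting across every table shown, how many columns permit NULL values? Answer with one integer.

11

warehouses: 3 nullable (sku, stock, quantity — PK (title, description) and explicit NOT NULL columns excluded).
categories: 3 nullable (name, weight, priority — PK (category_id, barcode) and explicit NOT NULL columns excluded).
customers: 5 nullable (currency, code, carrier, description, weight — PK (city, customer_id, name) and explicit NOT NULL columns excluded).
Total: 3 + 3 + 5 = 11.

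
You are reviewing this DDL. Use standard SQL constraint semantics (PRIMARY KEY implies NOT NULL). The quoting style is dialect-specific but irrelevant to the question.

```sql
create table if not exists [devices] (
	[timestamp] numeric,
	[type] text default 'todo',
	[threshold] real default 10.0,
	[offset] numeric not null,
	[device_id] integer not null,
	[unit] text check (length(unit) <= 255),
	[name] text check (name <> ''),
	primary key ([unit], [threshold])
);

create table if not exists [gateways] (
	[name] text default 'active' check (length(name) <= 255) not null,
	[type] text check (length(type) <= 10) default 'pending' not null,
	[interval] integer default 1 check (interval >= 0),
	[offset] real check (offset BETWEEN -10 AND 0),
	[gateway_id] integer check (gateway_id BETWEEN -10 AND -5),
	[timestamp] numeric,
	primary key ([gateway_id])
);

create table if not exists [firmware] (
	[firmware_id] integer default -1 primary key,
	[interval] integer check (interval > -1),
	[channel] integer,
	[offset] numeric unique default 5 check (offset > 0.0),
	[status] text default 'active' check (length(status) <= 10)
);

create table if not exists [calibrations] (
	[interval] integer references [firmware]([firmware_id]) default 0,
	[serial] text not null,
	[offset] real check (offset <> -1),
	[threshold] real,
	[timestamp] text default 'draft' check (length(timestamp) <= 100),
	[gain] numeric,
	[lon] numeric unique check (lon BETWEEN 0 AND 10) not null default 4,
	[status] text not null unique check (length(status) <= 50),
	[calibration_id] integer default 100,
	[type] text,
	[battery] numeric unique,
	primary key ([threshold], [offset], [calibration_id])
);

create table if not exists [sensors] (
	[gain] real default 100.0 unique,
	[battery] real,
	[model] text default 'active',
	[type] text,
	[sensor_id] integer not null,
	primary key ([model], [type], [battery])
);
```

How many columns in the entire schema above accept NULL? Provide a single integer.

devices: 3 nullable (timestamp, type, name — PK (unit, threshold) and explicit NOT NULL columns excluded).
gateways: 3 nullable (interval, offset, timestamp — PK (gateway_id) and explicit NOT NULL columns excluded).
firmware: 4 nullable (interval, channel, offset, status — PK (firmware_id) and explicit NOT NULL columns excluded).
calibrations: 5 nullable (interval, timestamp, gain, type, battery — PK (threshold, offset, calibration_id) and explicit NOT NULL columns excluded).
sensors: 1 nullable (gain — PK (model, type, battery) and explicit NOT NULL columns excluded).
Total: 3 + 3 + 4 + 5 + 1 = 16.

16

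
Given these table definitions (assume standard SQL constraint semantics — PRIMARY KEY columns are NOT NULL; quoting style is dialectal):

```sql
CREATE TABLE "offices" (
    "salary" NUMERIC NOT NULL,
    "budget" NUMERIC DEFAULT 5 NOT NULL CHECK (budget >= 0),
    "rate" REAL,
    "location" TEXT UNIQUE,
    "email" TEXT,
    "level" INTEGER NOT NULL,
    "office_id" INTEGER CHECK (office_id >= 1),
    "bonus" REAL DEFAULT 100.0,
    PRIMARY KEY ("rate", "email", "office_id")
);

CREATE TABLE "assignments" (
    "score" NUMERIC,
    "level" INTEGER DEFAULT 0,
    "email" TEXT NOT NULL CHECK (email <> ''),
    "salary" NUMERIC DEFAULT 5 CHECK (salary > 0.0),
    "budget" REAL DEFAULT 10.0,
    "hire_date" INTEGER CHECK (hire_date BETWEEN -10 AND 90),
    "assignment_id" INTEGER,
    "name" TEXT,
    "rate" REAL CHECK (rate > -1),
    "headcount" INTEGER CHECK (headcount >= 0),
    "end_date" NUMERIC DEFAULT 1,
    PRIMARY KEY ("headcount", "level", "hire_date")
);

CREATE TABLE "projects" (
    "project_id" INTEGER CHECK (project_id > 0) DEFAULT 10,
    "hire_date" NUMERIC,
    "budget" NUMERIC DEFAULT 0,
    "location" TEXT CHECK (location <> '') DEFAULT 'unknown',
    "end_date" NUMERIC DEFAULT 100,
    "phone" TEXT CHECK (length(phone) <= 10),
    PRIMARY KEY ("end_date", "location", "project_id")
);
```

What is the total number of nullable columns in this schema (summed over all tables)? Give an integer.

offices: 2 nullable (location, bonus — PK (rate, email, office_id) and explicit NOT NULL columns excluded).
assignments: 7 nullable (score, salary, budget, assignment_id, name, rate, end_date — PK (headcount, level, hire_date) and explicit NOT NULL columns excluded).
projects: 3 nullable (hire_date, budget, phone — PK (end_date, location, project_id) and explicit NOT NULL columns excluded).
Total: 2 + 7 + 3 = 12.

12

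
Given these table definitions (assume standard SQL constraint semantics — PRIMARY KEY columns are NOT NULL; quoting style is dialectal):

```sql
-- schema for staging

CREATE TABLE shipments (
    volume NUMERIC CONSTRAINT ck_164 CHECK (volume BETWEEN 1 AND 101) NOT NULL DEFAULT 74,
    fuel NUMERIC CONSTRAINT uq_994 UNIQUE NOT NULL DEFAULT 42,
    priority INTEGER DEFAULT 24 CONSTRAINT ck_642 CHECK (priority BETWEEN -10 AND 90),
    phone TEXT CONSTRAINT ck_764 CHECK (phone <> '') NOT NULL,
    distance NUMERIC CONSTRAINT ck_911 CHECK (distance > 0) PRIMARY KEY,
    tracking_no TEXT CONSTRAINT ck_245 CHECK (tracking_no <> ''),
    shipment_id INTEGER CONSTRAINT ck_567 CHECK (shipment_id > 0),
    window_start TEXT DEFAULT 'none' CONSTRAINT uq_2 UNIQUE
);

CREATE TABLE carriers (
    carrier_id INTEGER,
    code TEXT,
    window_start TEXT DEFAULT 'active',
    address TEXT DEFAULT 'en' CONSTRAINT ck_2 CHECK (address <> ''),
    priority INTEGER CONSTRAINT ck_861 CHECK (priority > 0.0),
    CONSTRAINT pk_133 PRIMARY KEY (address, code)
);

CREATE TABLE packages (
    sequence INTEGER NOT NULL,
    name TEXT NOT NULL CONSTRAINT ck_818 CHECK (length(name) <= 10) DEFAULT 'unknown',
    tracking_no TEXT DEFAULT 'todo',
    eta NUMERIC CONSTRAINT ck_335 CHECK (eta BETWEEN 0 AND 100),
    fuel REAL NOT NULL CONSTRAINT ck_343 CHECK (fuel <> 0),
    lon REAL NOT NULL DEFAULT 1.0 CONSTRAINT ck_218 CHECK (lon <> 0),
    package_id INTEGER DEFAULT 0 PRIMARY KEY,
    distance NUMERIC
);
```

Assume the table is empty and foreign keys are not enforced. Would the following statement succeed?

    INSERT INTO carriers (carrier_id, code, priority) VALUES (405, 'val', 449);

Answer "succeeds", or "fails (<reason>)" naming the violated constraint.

NOT NULL columns: address defaults to 'en'; code is supplied.
CHECK constraints: 449 satisfies (priority > 0.0).
No constraint is violated.

succeeds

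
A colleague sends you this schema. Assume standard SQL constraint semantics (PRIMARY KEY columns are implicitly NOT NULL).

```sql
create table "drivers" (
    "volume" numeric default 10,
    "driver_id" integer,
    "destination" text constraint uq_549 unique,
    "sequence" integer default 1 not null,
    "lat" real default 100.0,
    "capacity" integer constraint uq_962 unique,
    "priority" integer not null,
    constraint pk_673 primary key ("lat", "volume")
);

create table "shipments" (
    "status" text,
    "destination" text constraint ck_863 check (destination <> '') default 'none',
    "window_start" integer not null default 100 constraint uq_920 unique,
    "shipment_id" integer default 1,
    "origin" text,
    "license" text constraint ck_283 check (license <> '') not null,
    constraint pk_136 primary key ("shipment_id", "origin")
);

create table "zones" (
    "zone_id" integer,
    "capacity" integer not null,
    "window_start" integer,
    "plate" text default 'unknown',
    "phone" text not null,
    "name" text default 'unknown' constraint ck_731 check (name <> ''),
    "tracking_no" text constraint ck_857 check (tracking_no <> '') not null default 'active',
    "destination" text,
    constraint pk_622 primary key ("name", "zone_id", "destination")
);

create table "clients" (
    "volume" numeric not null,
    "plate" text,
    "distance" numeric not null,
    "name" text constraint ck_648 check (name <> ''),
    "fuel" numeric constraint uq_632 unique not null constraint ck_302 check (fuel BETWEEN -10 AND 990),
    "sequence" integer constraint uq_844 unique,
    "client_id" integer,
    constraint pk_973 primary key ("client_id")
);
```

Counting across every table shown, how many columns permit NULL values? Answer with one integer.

drivers: 3 nullable (driver_id, destination, capacity — PK (lat, volume) and explicit NOT NULL columns excluded).
shipments: 2 nullable (status, destination — PK (shipment_id, origin) and explicit NOT NULL columns excluded).
zones: 2 nullable (window_start, plate — PK (name, zone_id, destination) and explicit NOT NULL columns excluded).
clients: 3 nullable (plate, name, sequence — PK (client_id) and explicit NOT NULL columns excluded).
Total: 3 + 2 + 2 + 3 = 10.

10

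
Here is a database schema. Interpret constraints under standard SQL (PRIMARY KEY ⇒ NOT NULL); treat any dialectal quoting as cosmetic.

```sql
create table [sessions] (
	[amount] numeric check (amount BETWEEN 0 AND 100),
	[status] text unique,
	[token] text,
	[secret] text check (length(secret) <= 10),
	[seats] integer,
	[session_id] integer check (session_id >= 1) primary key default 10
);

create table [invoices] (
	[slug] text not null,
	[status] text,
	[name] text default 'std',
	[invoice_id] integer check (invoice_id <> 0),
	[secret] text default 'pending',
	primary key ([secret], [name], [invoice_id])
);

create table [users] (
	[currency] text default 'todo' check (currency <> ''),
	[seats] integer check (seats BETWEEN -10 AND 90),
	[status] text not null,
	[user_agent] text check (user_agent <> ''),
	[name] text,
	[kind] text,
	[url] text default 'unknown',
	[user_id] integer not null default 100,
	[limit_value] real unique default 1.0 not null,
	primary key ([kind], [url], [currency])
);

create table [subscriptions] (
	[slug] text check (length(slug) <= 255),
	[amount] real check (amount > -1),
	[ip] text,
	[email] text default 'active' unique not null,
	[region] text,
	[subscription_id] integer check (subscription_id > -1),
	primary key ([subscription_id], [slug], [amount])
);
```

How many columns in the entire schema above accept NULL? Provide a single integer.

11

sessions: 5 nullable (amount, status, token, secret, seats — PK (session_id) and explicit NOT NULL columns excluded).
invoices: 1 nullable (status — PK (secret, name, invoice_id) and explicit NOT NULL columns excluded).
users: 3 nullable (seats, user_agent, name — PK (kind, url, currency) and explicit NOT NULL columns excluded).
subscriptions: 2 nullable (ip, region — PK (subscription_id, slug, amount) and explicit NOT NULL columns excluded).
Total: 5 + 1 + 3 + 2 = 11.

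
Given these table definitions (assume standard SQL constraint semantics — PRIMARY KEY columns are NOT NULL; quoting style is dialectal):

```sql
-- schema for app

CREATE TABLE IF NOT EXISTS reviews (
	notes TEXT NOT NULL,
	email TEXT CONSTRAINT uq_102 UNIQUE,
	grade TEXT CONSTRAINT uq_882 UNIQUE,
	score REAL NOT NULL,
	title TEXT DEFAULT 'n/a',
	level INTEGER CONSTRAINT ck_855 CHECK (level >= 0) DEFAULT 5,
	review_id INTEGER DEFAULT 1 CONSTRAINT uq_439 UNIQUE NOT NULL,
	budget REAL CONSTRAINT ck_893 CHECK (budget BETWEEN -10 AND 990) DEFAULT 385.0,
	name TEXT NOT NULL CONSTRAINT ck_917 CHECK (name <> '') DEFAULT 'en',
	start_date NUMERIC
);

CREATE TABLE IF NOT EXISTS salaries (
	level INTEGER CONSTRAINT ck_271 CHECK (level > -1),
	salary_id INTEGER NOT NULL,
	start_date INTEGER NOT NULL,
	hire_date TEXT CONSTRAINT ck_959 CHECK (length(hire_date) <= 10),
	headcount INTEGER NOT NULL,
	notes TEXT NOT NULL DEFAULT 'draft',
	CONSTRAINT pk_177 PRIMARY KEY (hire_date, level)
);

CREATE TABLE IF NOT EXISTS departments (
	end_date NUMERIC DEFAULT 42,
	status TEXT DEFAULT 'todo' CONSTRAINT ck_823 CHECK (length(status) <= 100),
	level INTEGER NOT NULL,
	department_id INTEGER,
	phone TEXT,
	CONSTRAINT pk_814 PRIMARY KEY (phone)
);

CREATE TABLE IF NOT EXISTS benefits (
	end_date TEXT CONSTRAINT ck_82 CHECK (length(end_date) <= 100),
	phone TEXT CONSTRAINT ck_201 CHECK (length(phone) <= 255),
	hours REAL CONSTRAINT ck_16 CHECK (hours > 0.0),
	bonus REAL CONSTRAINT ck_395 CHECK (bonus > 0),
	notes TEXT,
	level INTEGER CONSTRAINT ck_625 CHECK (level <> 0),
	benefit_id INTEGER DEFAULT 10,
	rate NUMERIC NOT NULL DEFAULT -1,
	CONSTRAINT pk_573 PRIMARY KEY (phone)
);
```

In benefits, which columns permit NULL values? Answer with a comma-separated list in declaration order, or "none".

end_date, hours, bonus, notes, level, benefit_id

- end_date: CHECK does not forbid NULL (a CHECK constraint passes when its expression is NULL) → nullable.
- phone: part of the PRIMARY KEY, which implies NOT NULL → not nullable.
- hours: CHECK does not forbid NULL (a CHECK constraint passes when its expression is NULL) → nullable.
- bonus: CHECK does not forbid NULL (a CHECK constraint passes when its expression is NULL) → nullable.
- notes: no NOT NULL constraint applies → nullable.
- level: CHECK does not forbid NULL (a CHECK constraint passes when its expression is NULL) → nullable.
- benefit_id: DEFAULT only fills an omitted column; an explicit NULL is still allowed → nullable.
- rate: declared NOT NULL → not nullable.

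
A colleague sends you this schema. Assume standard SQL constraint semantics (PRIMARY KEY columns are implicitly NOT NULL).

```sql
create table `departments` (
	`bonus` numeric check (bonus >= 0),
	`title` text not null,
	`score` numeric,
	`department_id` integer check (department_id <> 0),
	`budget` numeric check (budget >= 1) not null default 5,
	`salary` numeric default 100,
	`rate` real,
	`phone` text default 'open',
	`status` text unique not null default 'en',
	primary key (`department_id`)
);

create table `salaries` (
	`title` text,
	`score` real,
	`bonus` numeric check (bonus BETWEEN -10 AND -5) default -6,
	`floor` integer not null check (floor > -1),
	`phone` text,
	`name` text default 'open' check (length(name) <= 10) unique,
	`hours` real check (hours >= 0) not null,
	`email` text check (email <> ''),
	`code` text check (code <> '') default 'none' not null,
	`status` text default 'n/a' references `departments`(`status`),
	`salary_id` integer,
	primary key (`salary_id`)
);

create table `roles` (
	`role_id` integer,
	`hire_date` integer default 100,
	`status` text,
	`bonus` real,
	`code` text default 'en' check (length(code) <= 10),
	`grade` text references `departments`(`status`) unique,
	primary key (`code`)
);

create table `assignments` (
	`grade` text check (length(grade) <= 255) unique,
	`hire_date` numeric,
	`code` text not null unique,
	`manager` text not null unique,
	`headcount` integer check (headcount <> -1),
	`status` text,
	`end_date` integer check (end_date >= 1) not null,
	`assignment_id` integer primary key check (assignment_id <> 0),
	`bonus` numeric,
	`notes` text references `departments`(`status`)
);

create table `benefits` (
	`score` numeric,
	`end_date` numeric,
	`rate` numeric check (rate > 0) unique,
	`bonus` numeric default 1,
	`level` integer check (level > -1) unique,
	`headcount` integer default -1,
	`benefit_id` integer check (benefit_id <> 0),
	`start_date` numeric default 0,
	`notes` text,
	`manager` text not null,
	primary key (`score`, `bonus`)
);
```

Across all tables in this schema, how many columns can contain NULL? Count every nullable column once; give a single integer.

30

departments: 5 nullable (bonus, score, salary, rate, phone — PK (department_id) and explicit NOT NULL columns excluded).
salaries: 7 nullable (title, score, bonus, phone, name, email, status — PK (salary_id) and explicit NOT NULL columns excluded).
roles: 5 nullable (role_id, hire_date, status, bonus, grade — PK (code) and explicit NOT NULL columns excluded).
assignments: 6 nullable (grade, hire_date, headcount, status, bonus, notes — PK (assignment_id) and explicit NOT NULL columns excluded).
benefits: 7 nullable (end_date, rate, level, headcount, benefit_id, start_date, notes — PK (score, bonus) and explicit NOT NULL columns excluded).
Total: 5 + 7 + 5 + 6 + 7 = 30.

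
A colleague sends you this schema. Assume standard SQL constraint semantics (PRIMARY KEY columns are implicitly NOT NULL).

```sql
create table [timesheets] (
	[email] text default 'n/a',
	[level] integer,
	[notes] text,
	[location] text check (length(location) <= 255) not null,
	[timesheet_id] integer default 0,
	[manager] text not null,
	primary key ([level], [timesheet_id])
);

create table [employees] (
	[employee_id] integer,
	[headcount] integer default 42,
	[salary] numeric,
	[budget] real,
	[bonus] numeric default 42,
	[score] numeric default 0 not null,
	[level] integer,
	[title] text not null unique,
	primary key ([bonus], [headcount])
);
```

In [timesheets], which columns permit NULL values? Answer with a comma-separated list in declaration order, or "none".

email, notes

- email: DEFAULT only fills an omitted column; an explicit NULL is still allowed → nullable.
- level: part of the PRIMARY KEY, which implies NOT NULL → not nullable.
- notes: no NOT NULL constraint applies → nullable.
- location: declared NOT NULL → not nullable.
- timesheet_id: part of the PRIMARY KEY, which implies NOT NULL → not nullable.
- manager: declared NOT NULL → not nullable.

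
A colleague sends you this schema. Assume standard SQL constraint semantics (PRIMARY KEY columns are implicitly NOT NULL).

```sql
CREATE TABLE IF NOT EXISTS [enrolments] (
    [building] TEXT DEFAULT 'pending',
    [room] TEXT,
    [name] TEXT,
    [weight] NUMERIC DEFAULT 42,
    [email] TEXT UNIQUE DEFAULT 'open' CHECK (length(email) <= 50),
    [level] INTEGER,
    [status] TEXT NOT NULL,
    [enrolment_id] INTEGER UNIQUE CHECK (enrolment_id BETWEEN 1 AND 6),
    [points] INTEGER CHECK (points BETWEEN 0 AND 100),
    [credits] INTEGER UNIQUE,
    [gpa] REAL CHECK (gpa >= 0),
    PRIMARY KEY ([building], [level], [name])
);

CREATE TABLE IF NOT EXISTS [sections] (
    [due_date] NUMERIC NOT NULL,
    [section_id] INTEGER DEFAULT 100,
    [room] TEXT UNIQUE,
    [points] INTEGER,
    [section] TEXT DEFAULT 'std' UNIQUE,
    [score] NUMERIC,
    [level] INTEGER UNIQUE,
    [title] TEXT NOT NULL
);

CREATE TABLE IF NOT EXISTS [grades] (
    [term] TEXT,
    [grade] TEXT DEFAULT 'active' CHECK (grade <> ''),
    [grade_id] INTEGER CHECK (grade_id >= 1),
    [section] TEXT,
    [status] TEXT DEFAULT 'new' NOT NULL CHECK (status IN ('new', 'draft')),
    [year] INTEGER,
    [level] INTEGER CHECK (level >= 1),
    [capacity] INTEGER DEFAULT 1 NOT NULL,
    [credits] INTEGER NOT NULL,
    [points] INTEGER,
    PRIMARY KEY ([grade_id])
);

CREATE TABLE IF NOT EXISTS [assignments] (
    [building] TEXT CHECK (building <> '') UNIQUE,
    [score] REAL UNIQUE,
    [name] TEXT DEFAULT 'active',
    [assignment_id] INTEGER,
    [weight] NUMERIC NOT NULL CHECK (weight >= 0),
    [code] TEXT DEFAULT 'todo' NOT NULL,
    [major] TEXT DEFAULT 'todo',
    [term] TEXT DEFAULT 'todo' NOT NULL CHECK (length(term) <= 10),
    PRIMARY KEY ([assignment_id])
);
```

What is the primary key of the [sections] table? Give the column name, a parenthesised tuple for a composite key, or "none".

No column is declared PRIMARY KEY inline, and there is no table-level PRIMARY KEY clause in sections.

none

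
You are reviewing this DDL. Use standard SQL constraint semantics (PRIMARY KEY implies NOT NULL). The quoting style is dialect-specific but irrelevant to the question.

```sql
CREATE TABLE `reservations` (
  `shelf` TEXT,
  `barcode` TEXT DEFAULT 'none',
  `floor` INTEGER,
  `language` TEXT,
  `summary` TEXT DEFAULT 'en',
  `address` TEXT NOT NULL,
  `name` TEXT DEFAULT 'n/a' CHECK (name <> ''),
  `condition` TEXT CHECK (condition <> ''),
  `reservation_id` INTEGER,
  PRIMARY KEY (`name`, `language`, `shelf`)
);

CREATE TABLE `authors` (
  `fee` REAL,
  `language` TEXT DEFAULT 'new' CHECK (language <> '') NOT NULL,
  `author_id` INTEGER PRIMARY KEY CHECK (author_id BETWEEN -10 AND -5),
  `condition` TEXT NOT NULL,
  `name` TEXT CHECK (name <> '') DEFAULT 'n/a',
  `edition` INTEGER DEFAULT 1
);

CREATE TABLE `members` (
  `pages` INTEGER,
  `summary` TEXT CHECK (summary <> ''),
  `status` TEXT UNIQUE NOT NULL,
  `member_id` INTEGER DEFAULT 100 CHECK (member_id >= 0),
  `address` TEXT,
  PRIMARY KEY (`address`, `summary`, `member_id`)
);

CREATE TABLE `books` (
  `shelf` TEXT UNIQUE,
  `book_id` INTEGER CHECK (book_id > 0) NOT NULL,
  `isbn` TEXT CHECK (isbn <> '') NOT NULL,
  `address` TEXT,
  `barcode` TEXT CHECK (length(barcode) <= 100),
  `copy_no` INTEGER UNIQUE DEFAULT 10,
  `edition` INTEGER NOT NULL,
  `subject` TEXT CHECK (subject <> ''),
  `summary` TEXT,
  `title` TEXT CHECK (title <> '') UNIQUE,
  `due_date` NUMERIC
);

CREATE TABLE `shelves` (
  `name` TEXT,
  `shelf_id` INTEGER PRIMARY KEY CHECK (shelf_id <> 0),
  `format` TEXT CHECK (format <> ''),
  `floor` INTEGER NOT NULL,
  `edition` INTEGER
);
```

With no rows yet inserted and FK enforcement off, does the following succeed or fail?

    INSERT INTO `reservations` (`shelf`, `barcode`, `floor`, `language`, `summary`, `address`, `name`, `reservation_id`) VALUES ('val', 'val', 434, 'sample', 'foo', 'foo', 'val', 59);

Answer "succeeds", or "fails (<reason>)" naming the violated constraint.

NOT NULL columns: address is supplied; language is supplied; name is supplied; shelf is supplied.
CHECK constraints: 'val' satisfies (name <> '').
No constraint is violated.

succeeds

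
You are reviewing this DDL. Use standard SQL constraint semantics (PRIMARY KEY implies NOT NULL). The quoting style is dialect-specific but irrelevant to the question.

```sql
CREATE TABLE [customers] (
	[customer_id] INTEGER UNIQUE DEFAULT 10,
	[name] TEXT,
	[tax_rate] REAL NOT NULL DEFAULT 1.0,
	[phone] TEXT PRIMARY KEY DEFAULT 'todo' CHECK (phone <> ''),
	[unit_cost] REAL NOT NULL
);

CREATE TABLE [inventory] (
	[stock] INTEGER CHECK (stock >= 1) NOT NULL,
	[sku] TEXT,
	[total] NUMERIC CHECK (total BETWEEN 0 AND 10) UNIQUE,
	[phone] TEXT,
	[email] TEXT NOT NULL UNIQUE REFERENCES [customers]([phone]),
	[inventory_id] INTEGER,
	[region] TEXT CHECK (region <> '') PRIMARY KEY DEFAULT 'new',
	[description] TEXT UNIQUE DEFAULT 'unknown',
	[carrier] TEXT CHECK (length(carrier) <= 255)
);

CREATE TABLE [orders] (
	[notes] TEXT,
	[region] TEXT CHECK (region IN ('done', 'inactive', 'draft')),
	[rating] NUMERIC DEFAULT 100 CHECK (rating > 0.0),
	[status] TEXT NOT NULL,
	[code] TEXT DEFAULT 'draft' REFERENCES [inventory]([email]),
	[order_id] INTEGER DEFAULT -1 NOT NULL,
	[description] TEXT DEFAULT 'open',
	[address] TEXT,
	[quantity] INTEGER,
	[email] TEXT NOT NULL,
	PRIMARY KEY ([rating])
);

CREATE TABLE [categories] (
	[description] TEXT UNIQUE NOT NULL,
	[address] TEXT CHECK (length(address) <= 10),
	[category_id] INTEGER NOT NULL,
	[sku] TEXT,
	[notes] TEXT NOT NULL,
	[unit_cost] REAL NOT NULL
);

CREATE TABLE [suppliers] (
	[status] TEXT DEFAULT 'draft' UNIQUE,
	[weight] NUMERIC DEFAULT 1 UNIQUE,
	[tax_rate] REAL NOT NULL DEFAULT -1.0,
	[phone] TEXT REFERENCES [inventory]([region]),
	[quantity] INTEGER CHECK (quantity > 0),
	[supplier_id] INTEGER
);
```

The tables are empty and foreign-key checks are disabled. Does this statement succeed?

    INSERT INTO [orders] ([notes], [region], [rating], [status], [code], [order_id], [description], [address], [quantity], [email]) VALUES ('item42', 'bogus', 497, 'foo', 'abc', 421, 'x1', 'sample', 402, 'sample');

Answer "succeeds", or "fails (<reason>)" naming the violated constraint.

fails (CHECK on region)

The value 'bogus' for region violates CHECK (region IN ('done', 'inactive', 'draft')).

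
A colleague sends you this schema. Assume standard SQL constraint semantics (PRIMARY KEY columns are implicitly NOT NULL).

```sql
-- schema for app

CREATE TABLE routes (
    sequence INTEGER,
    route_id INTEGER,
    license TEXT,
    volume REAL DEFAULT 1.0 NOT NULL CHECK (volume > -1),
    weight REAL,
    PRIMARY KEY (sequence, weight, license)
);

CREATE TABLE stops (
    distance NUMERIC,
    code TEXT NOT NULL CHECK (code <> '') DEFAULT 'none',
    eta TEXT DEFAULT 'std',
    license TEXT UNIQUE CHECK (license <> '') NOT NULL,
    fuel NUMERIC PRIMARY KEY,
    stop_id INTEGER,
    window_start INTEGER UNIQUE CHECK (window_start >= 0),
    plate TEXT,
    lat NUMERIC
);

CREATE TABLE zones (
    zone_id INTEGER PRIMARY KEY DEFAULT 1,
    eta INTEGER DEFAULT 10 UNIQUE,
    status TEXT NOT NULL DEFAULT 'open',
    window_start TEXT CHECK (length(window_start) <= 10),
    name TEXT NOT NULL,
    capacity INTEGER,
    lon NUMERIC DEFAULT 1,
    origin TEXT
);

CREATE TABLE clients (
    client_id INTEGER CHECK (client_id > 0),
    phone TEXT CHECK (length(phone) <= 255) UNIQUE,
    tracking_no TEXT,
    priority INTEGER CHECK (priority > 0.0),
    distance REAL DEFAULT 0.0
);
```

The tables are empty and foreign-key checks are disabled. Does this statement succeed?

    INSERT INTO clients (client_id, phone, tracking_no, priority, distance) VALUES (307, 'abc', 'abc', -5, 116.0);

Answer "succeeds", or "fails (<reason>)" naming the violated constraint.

fails (CHECK on priority)

The value -5 for priority violates CHECK (priority > 0.0).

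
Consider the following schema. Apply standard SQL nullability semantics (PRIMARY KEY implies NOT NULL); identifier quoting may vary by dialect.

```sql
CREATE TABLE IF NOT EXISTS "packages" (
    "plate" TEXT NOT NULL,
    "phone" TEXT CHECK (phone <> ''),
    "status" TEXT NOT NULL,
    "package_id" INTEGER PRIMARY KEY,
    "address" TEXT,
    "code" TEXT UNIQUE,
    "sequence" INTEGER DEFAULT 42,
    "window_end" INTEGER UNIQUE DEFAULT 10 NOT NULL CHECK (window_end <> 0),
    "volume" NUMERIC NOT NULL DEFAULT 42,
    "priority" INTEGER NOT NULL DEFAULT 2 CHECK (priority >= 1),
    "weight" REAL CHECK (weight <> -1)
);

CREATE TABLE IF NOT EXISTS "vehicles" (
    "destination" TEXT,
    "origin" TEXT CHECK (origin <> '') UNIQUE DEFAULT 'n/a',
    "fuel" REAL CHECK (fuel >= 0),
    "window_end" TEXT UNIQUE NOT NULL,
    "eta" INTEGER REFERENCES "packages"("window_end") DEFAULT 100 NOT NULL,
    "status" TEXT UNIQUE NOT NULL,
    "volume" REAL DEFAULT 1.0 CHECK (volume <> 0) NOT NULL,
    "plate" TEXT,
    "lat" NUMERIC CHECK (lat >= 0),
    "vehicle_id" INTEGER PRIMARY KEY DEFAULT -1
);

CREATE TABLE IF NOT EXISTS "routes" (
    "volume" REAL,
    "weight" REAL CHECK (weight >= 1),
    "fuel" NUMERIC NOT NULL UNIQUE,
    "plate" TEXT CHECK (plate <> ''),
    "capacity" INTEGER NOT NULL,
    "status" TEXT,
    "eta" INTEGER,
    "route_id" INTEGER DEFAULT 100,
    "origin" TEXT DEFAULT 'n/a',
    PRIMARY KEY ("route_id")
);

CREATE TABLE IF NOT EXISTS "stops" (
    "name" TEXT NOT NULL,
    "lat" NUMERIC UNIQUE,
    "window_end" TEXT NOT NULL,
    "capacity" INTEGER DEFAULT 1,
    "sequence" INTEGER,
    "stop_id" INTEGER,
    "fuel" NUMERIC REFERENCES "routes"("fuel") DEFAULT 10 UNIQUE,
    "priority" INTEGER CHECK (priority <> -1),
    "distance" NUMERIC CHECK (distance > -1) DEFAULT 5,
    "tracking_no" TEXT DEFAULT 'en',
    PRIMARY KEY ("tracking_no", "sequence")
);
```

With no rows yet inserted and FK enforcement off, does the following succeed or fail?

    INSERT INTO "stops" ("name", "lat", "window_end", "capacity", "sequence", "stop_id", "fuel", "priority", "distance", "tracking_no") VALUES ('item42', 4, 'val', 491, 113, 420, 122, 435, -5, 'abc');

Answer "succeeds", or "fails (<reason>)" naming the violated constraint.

The value -5 for distance violates CHECK (distance > -1).

fails (CHECK on distance)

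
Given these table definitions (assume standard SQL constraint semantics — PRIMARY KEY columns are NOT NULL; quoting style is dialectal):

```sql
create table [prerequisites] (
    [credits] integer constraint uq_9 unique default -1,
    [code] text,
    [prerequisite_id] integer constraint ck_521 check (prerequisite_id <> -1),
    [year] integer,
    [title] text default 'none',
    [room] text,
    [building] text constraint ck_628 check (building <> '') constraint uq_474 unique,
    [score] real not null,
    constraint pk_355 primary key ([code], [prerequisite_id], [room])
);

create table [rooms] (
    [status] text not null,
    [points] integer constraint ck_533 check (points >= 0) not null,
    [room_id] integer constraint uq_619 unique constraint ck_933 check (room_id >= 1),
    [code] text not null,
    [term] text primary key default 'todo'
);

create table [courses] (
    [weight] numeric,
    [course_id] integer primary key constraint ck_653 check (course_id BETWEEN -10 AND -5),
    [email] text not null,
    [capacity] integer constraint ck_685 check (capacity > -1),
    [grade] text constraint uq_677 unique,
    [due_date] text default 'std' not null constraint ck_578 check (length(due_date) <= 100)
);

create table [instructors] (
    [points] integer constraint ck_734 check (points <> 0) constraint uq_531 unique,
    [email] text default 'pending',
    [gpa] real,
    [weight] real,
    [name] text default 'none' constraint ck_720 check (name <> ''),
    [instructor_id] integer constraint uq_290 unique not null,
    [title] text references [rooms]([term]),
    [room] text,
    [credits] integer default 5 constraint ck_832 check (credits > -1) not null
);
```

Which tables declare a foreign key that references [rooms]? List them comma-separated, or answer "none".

- instructors.title references rooms(term).

instructors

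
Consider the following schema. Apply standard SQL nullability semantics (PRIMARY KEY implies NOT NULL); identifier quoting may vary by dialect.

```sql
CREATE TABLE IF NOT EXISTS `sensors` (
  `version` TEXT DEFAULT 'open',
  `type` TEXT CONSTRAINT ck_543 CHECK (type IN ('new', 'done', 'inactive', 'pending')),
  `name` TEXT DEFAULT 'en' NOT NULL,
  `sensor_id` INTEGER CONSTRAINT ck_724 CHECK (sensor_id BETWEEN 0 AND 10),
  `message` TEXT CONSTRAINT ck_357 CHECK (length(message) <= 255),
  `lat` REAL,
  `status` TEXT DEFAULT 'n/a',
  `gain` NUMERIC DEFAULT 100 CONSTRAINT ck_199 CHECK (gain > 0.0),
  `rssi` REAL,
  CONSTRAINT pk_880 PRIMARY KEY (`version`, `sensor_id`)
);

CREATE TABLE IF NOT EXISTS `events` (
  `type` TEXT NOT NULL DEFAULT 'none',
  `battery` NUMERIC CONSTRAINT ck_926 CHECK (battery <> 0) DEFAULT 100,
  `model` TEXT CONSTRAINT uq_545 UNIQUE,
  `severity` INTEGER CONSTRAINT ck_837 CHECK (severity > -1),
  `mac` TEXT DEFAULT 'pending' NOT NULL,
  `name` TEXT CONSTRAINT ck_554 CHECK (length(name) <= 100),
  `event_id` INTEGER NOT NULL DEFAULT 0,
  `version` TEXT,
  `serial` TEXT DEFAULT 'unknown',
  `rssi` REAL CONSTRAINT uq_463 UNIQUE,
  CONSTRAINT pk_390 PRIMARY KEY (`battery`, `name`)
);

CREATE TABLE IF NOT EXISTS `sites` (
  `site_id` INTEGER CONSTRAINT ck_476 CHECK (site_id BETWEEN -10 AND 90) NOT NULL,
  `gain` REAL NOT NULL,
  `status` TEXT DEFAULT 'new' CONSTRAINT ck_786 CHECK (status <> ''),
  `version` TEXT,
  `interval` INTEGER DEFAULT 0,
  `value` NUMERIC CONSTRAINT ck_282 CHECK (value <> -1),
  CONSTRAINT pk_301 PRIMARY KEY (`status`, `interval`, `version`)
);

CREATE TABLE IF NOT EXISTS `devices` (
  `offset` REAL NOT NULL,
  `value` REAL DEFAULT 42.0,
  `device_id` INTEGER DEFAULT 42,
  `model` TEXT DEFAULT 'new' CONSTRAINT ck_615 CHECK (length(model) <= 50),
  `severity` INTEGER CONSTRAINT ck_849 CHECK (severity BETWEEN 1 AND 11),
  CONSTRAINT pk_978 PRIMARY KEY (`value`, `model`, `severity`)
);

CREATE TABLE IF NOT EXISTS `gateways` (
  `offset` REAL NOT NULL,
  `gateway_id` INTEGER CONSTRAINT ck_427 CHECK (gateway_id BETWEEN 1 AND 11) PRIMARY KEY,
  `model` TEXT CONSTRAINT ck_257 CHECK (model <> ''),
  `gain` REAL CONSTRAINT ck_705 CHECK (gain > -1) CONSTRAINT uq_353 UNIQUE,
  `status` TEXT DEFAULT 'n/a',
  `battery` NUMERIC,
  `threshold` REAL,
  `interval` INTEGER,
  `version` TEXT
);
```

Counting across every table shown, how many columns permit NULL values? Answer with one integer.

sensors: 6 nullable (type, message, lat, status, gain, rssi — PK (version, sensor_id) and explicit NOT NULL columns excluded).
events: 5 nullable (model, severity, version, serial, rssi — PK (battery, name) and explicit NOT NULL columns excluded).
sites: 1 nullable (value — PK (status, interval, version) and explicit NOT NULL columns excluded).
devices: 1 nullable (device_id — PK (value, model, severity) and explicit NOT NULL columns excluded).
gateways: 7 nullable (model, gain, status, battery, threshold, interval, version — PK (gateway_id) and explicit NOT NULL columns excluded).
Total: 6 + 5 + 1 + 1 + 7 = 20.

20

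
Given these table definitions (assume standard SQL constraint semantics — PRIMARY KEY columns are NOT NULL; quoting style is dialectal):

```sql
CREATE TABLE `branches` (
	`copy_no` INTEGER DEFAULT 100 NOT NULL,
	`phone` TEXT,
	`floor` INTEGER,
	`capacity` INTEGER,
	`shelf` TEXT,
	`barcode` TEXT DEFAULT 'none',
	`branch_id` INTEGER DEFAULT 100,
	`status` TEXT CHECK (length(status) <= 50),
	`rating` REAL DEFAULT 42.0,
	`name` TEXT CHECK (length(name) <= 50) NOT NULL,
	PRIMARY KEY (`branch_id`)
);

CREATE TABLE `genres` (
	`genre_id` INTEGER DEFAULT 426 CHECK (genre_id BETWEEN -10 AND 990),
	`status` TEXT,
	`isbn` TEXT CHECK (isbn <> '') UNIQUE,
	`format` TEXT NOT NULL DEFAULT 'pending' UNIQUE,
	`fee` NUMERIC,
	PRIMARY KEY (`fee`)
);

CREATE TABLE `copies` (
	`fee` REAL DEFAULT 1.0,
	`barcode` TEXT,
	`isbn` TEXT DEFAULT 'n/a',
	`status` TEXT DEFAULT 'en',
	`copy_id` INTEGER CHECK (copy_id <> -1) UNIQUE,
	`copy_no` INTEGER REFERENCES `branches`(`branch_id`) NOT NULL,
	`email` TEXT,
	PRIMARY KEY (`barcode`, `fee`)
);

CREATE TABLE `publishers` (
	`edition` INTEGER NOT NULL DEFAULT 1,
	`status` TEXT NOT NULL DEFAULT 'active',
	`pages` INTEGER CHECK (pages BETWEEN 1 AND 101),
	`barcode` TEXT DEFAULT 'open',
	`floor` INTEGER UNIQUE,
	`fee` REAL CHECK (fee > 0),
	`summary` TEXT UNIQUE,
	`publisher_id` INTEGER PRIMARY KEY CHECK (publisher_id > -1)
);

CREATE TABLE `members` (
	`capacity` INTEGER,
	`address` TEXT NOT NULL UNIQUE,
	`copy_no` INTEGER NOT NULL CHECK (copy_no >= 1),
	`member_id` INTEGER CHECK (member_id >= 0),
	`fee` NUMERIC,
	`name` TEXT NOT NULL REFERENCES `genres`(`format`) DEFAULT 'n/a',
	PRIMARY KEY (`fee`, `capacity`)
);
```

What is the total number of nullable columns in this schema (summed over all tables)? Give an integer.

branches: 7 nullable (phone, floor, capacity, shelf, barcode, status, rating — PK (branch_id) and explicit NOT NULL columns excluded).
genres: 3 nullable (genre_id, status, isbn — PK (fee) and explicit NOT NULL columns excluded).
copies: 4 nullable (isbn, status, copy_id, email — PK (barcode, fee) and explicit NOT NULL columns excluded).
publishers: 5 nullable (pages, barcode, floor, fee, summary — PK (publisher_id) and explicit NOT NULL columns excluded).
members: 1 nullable (member_id — PK (fee, capacity) and explicit NOT NULL columns excluded).
Total: 7 + 3 + 4 + 5 + 1 = 20.

20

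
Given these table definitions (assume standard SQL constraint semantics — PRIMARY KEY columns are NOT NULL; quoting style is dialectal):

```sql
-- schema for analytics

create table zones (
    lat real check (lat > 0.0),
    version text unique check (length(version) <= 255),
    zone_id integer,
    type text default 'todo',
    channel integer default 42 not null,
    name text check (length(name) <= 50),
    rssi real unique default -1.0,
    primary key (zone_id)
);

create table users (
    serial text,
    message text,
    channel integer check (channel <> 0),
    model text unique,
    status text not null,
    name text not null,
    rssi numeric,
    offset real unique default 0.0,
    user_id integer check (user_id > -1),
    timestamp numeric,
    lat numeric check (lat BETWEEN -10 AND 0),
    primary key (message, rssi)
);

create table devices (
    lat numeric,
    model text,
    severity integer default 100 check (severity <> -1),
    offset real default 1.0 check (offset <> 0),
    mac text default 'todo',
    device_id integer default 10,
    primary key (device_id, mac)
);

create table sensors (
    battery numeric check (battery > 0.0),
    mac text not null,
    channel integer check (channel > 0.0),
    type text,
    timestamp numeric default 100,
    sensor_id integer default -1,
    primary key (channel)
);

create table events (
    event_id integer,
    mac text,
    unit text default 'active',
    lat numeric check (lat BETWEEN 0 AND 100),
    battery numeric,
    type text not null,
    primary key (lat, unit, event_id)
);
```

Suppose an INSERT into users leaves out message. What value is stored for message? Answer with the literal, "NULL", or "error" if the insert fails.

error

message has no DEFAULT clause.
Omitting it would insert NULL, but it is part of the PRIMARY KEY, so the INSERT fails.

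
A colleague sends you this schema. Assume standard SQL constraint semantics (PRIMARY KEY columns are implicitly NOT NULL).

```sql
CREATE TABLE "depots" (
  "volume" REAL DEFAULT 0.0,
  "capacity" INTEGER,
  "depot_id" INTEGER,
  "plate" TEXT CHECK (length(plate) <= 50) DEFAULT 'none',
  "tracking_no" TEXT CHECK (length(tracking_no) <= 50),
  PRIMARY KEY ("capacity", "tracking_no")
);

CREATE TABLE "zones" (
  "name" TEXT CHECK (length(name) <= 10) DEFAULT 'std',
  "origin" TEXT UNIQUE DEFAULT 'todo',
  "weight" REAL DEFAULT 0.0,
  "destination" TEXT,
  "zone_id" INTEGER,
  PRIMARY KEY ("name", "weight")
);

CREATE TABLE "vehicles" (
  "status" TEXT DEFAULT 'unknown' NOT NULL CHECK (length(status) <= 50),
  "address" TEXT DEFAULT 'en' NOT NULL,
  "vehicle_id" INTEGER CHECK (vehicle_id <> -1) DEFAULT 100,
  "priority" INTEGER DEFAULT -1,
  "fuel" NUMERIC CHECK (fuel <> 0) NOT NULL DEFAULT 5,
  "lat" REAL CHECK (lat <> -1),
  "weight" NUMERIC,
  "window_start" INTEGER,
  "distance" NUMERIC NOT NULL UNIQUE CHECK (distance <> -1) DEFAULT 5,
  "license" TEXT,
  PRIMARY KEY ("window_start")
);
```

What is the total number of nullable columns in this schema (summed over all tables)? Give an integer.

depots: 3 nullable (volume, depot_id, plate — PK (capacity, tracking_no) and explicit NOT NULL columns excluded).
zones: 3 nullable (origin, destination, zone_id — PK (name, weight) and explicit NOT NULL columns excluded).
vehicles: 5 nullable (vehicle_id, priority, lat, weight, license — PK (window_start) and explicit NOT NULL columns excluded).
Total: 3 + 3 + 5 = 11.

11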